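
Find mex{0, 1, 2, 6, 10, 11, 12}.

3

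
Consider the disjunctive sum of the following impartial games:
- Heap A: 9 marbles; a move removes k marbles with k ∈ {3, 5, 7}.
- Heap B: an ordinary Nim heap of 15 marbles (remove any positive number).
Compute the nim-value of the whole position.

12

Build the Grundy sequence for heap A with g(k) = mex{g(k−s) : s ∈ {3, 5, 7}, s ≤ k}:
g(0) = mex{} = 0
g(1) = mex{} = 0
g(2) = mex{} = 0
g(3) = mex{0} = 1
g(4) = mex{0} = 1
g(5) = mex{0} = 1
g(6) = mex{0,1} = 2
g(7) = mex{0,1} = 2
g(8) = mex{0,1} = 2
g(9) = mex{0,1,2} = 3
So g(9) = 3.
Heap B is a plain Nim heap of size 15, so its Grundy value is 15.
The value of a disjunctive sum is the nim-sum of the parts.
Combined value = 3 ⊕ 15 = 12.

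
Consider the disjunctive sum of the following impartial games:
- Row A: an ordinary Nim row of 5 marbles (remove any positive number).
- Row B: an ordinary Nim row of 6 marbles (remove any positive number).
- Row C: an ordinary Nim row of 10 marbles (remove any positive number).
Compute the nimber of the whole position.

Row A is a plain Nim row of size 5, so its Grundy value is 5.
Row B is a plain Nim row of size 6, so its Grundy value is 6.
Row C is a plain Nim row of size 10, so its Grundy value is 10.
The value of a disjunctive sum is the nim-sum of the parts.
Combined value = 5 ⊕ 6 ⊕ 10 = 9.

9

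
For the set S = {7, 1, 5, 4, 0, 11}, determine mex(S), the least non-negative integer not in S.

2

The values 0, 1 are all present; 2 is the first non-negative integer missing from the set.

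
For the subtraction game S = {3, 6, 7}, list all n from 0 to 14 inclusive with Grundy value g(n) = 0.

0, 1, 2, 10, 11, 12

Grundy values for subtraction set {3, 6, 7}:
k:     0  1  2  3  4  5  6  7  8  9 10 11 12 13 14
g(k):  0  0  0  1  1  1  2  2  2  3  0  0  0  1  1
The P-positions (g = 0) in 0..14 are 0, 1, 2, 10, 11, 12.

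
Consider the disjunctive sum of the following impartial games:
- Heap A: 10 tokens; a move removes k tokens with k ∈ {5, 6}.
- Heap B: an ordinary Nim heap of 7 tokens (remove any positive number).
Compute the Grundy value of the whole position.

Grundy values for heap A (subtraction set {5, 6}):
g(0) = mex{} = 0
g(1) = mex{} = 0
g(2) = mex{} = 0
g(3) = mex{} = 0
g(4) = mex{} = 0
g(5) = mex{0} = 1
g(6) = mex{0} = 1
g(7) = mex{0} = 1
g(8) = mex{0} = 1
g(9) = mex{0} = 1
g(10) = mex{0,1} = 2
So g(10) = 2.
Heap B is a plain Nim heap of size 7, so its Grundy value is 7.
By the Sprague-Grundy theorem, the Grundy value of a sum of independent games is the XOR of the component values.
Combined value = 2 ⊕ 7 = 5.

5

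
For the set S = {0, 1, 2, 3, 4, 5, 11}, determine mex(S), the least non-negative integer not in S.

6

The values 0, 1, 2, 3, 4, 5 are all present; 6 is the first non-negative integer missing from the set.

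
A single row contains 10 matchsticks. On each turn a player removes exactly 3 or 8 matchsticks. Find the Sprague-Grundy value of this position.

1

Build the Grundy sequence with g(k) = mex{g(k−s) : s ∈ {3, 8}, s ≤ k}:
g(0) = mex{} = 0
g(1) = mex{} = 0
g(2) = mex{} = 0
g(3) = mex{0} = 1
g(4) = mex{0} = 1
g(5) = mex{0} = 1
g(6) = mex{1} = 0
g(7) = mex{1} = 0
g(8) = mex{0,1} = 2
g(9) = mex{0} = 1
g(10) = mex{0} = 1
So g(10) = 1.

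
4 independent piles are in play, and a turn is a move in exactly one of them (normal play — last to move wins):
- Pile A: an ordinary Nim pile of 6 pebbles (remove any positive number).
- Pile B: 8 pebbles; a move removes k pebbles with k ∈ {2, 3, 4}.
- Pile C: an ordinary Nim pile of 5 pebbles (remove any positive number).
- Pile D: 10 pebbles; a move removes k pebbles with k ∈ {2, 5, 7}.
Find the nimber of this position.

2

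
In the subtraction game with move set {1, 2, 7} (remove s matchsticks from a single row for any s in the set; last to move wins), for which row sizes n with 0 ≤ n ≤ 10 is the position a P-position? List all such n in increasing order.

Compute g(0), g(1), … for moves {1, 2, 7}:
g(0) = mex{} = 0
g(1) = mex{0} = 1
g(2) = mex{0,1} = 2
g(3) = mex{1,2} = 0
g(4) = mex{0,2} = 1
g(5) = mex{0,1} = 2
g(6) = mex{1,2} = 0
g(7) = mex{0,2} = 1
g(8) = mex{0,1} = 2
g(9) = mex{1,2} = 0
g(10) = mex{0,2} = 1
The P-positions (g = 0) in 0..10 are 0, 3, 6, 9.

0, 3, 6, 9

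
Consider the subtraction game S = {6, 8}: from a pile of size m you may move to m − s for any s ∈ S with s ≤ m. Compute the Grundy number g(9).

1

Compute g(0), g(1), … for moves {6, 8}:
k:     0  1  2  3  4  5  6  7  8  9
g(k):  0  0  0  0  0  0  1  1  1  1
So g(9) = 1.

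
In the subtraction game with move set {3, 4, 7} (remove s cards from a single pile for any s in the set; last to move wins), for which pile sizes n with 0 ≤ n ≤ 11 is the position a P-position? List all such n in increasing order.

0, 1, 2, 10, 11

Build the Grundy sequence with g(k) = mex{g(k−s) : s ∈ {3, 4, 7}, s ≤ k}:
g(0) = mex{} = 0
g(1) = mex{} = 0
g(2) = mex{} = 0
g(3) = mex{0} = 1
g(4) = mex{0} = 1
g(5) = mex{0} = 1
g(6) = mex{0,1} = 2
g(7) = mex{0,1} = 2
g(8) = mex{0,1} = 2
g(9) = mex{0,1,2} = 3
g(10) = mex{1,2} = 0
g(11) = mex{1,2} = 0
The P-positions (g = 0) in 0..11 are 0, 1, 2, 10, 11.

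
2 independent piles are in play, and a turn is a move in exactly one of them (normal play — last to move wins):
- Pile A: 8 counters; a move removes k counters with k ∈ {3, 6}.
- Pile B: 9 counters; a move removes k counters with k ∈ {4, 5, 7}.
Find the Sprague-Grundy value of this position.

0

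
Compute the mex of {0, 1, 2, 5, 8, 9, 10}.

3

The values 0, 1, 2 are all present; 3 is the first non-negative integer missing from the set.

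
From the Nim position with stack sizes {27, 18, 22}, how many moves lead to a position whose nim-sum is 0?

3

Compute the nim-sum pairwise:
27 XOR 18 = 9
9 XOR 22 = 31
The overall nim-sum is X = 31. A stack of size p has a winning move iff p XOR X < p (reduce it to p XOR X).
  27: 27 XOR 31 = 4 < 27 — winning move (to 4).
  18: 18 XOR 31 = 13 < 18 — winning move (to 13).
  22: 22 XOR 31 = 9 < 22 — winning move (to 9).
That gives 3 winning moves.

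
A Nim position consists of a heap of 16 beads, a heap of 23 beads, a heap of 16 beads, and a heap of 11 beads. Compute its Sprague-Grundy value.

Compute the nim-sum pairwise:
16 ^ 23 = 7
7 ^ 16 = 23
23 ^ 11 = 28

28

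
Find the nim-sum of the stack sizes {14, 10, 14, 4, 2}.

12

Nim-sum: 14 ⊕ 10 ⊕ 14 ⊕ 4 ⊕ 2 = 12.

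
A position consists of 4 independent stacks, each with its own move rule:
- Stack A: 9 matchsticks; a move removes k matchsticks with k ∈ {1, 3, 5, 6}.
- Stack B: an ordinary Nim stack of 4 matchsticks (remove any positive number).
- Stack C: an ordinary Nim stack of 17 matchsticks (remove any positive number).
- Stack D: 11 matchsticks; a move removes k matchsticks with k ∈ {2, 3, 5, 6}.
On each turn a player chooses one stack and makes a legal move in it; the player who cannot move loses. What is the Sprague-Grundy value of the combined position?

23

Grundy values for stack A (subtraction set {1, 3, 5, 6}):
k:     0  1  2  3  4  5  6  7  8  9
g(k):  0  1  0  1  0  1  2  3  2  3
So g(9) = 3.
Stack B is a plain Nim stack of size 4, so its Grundy value is 4.
Stack C is a plain Nim stack of size 17, so its Grundy value is 17.
For stack D, compute g(0), g(1), … with moves {2, 3, 5, 6}:
g(0) = mex{} = 0
g(1) = mex{} = 0
g(2) = mex{0} = 1
g(3) = mex{0} = 1
g(4) = mex{0,1} = 2
g(5) = mex{0,1} = 2
g(6) = mex{0,1,2} = 3
g(7) = mex{0,1,2} = 3
g(8) = mex{1,2,3} = 0
g(9) = mex{1,2,3} = 0
g(10) = mex{0,2,3} = 1
g(11) = mex{0,2,3} = 1
So g(11) = 1.
The value of a disjunctive sum is the nim-sum of the parts.
Combined value = 3 ⊕ 4 ⊕ 17 ⊕ 1 = 23.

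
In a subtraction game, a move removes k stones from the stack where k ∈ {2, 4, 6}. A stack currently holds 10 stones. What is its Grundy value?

1

Grundy values for subtraction set {2, 4, 6}:
k:     0  1  2  3  4  5  6  7  8  9 10
g(k):  0  0  1  1  2  2  3  3  0  0  1
So g(10) = 1.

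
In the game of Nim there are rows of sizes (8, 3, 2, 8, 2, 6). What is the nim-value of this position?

Compute the nim-sum pairwise:
8 XOR 3 = 11
11 XOR 2 = 9
9 XOR 8 = 1
1 XOR 2 = 3
3 XOR 6 = 5

5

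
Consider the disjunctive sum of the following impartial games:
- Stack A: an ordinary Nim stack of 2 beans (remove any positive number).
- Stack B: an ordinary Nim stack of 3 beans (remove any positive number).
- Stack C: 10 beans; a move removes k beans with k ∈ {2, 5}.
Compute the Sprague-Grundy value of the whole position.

0

Stack A is a plain Nim stack of size 2, so its Grundy value is 2.
Stack B is a plain Nim stack of size 3, so its Grundy value is 3.
Build the Grundy sequence for stack C with g(k) = mex{g(k−s) : s ∈ {2, 5}, s ≤ k}:
k:     0  1  2  3  4  5  6  7  8  9 10
g(k):  0  0  1  1  0  2  1  0  0  1  1
So g(10) = 1.
By the Sprague-Grundy theorem, the Grundy value of a sum of independent games is the XOR of the component values.
Combined value = 2 ⊕ 3 ⊕ 1 = 0.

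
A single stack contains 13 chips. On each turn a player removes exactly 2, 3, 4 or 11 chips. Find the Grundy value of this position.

Compute g(0), g(1), … for moves {2, 3, 4, 11}:
k:     0  1  2  3  4  5  6  7  8  9 10 11 12 13
g(k):  0  0  1  1  2  2  0  0  1  1  2  2  3  0
So g(13) = 0.

0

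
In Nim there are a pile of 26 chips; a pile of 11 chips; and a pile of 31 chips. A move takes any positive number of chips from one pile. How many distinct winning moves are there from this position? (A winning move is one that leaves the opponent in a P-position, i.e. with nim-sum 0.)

In binary:
  11010  (26)
  01011  (11)
  11111  (31)
  -----
  01110  (14)
The overall nim-sum is X = 14. A pile of size p has a winning move iff p XOR X < p (reduce it to p XOR X).
  26: 26 XOR 14 = 20 < 26 — winning move (to 20).
  11: 11 XOR 14 = 5 < 11 — winning move (to 5).
  31: 31 XOR 14 = 17 < 31 — winning move (to 17).
That gives 3 winning moves.

3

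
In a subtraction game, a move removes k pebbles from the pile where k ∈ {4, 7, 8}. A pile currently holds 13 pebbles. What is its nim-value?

0

Compute g(0), g(1), … for moves {4, 7, 8}:
g(0) = mex{} = 0
g(1) = mex{} = 0
g(2) = mex{} = 0
g(3) = mex{} = 0
g(4) = mex{0} = 1
g(5) = mex{0} = 1
g(6) = mex{0} = 1
g(7) = mex{0} = 1
g(8) = mex{0,1} = 2
g(9) = mex{0,1} = 2
g(10) = mex{0,1} = 2
g(11) = mex{0,1} = 2
g(12) = mex{1,2} = 0
g(13) = mex{1,2} = 0
So g(13) = 0.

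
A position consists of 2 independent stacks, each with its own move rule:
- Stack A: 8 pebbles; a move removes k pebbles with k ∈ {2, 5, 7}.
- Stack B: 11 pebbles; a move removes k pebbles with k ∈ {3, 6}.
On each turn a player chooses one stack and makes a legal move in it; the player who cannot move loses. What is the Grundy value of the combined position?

Grundy values for stack A (subtraction set {2, 5, 7}):
k:     0  1  2  3  4  5  6  7  8
g(k):  0  0  1  1  0  2  1  3  2
So g(8) = 2.
Grundy values for stack B (subtraction set {3, 6}):
k:     0  1  2  3  4  5  6  7  8  9 10 11
g(k):  0  0  0  1  1  1  2  2  2  0  0  0
So g(11) = 0.
By the Sprague-Grundy theorem, the Grundy value of a sum of independent games is the XOR of the component values.
Combined value = 2 ⊕ 0 = 2.

2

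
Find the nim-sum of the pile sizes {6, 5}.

3

Bitwise XOR of the heap sizes:
  110  (6)
  101  (5)
  ---
  011  (3)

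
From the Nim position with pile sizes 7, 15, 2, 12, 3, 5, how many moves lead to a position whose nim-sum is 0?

Compute the nim-sum pairwise:
7 ⊕ 15 = 8
8 ⊕ 2 = 10
10 ⊕ 12 = 6
6 ⊕ 3 = 5
5 ⊕ 5 = 0
The nim-sum is already 0, so every move leaves a nonzero nim-sum — there are no winning moves.

0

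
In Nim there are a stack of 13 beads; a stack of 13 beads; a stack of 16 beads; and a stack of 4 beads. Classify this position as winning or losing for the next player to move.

Winning position

Nim-sum: 13 XOR 13 XOR 16 XOR 4 = 20.
The nim-sum is 20 ≠ 0, so this is an N-position: the player to move can win.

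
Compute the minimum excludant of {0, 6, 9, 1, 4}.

2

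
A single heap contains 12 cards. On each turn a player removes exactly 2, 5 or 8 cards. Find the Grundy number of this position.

Compute g(0), g(1), … for moves {2, 5, 8}:
k:     0  1  2  3  4  5  6  7  8  9 10 11 12
g(k):  0  0  1  1  0  2  1  0  2  1  0  0  1
So g(12) = 1.

1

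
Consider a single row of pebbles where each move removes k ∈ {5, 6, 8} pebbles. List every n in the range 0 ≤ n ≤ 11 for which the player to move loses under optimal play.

0, 1, 2, 3, 4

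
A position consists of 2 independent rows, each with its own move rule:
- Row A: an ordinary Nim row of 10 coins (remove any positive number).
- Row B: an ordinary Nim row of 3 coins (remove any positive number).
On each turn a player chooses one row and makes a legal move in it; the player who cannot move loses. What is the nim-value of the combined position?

9

Row A is a plain Nim row of size 10, so its Grundy value is 10.
Row B is a plain Nim row of size 3, so its Grundy value is 3.
By the Sprague-Grundy theorem, the Grundy value of a sum of independent games is the XOR of the component values.
Combined value = 10 ⊕ 3 = 9.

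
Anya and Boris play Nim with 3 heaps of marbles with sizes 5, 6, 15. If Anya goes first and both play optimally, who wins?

Anya wins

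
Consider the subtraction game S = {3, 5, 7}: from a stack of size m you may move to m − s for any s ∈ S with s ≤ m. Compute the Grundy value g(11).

Build the Grundy sequence with g(k) = mex{g(k−s) : s ∈ {3, 5, 7}, s ≤ k}:
g(0) = mex{} = 0
g(1) = mex{} = 0
g(2) = mex{} = 0
g(3) = mex{0} = 1
g(4) = mex{0} = 1
g(5) = mex{0} = 1
g(6) = mex{0,1} = 2
g(7) = mex{0,1} = 2
g(8) = mex{0,1} = 2
g(9) = mex{0,1,2} = 3
g(10) = mex{1,2} = 0
g(11) = mex{1,2} = 0
So g(11) = 0.

0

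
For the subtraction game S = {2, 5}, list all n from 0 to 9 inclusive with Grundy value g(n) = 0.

0, 1, 4, 7, 8

Grundy values for subtraction set {2, 5}:
g(0) = mex{} = 0
g(1) = mex{} = 0
g(2) = mex{0} = 1
g(3) = mex{0} = 1
g(4) = mex{1} = 0
g(5) = mex{0,1} = 2
g(6) = mex{0} = 1
g(7) = mex{1,2} = 0
g(8) = mex{1} = 0
g(9) = mex{0} = 1
The P-positions (g = 0) in 0..9 are 0, 1, 4, 7, 8.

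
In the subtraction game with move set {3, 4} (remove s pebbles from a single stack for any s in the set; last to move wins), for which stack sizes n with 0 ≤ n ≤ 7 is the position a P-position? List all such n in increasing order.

0, 1, 2, 7

Compute g(0), g(1), … for moves {3, 4}:
k:     0  1  2  3  4  5  6  7
g(k):  0  0  0  1  1  1  2  0
The P-positions (g = 0) in 0..7 are 0, 1, 2, 7.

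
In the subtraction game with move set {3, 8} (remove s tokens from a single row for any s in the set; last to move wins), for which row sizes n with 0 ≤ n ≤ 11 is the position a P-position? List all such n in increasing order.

Build the Grundy sequence with g(k) = mex{g(k−s) : s ∈ {3, 8}, s ≤ k}:
k:     0  1  2  3  4  5  6  7  8  9 10 11
g(k):  0  0  0  1  1  1  0  0  2  1  1  0
The P-positions (g = 0) in 0..11 are 0, 1, 2, 6, 7, 11.

0, 1, 2, 6, 7, 11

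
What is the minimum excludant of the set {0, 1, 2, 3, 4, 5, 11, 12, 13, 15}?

6

The values 0, 1, 2, 3, 4, 5 are all present; 6 is the first non-negative integer missing from the set.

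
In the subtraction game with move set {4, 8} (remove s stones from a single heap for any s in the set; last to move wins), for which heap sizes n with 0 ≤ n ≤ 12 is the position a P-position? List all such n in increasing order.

0, 1, 2, 3, 12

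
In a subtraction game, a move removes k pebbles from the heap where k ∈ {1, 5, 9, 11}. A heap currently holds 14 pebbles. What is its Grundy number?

0

Compute g(0), g(1), … for moves {1, 5, 9, 11}:
k:     0  1  2  3  4  5  6  7  8  9 10 11 12 13 14
g(k):  0  1  0  1  0  1  0  1  0  1  0  1  0  1  0
So g(14) = 0.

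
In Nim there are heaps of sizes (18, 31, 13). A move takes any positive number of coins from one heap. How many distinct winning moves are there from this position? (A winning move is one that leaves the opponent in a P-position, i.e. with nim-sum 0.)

0

Nim-sum: 18 ^ 31 ^ 13 = 0.
The nim-sum is already 0, so every move leaves a nonzero nim-sum — there are no winning moves.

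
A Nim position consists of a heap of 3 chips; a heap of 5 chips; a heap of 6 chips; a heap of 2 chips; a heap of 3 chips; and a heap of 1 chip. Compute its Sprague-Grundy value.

Nim-sum: 3 ^ 5 ^ 6 ^ 2 ^ 3 ^ 1 = 0.

0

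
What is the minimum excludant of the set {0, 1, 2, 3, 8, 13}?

4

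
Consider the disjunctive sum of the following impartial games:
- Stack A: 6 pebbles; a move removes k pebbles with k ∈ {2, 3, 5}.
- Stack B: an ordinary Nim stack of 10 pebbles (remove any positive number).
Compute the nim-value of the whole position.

9

For stack A, compute g(0), g(1), … with moves {2, 3, 5}:
g(0) = mex{} = 0
g(1) = mex{} = 0
g(2) = mex{0} = 1
g(3) = mex{0} = 1
g(4) = mex{0,1} = 2
g(5) = mex{0,1} = 2
g(6) = mex{0,1,2} = 3
So g(6) = 3.
Stack B is a plain Nim stack of size 10, so its Grundy value is 10.
The value of a disjunctive sum is the nim-sum of the parts.
Combined value = 3 XOR 10 = 9.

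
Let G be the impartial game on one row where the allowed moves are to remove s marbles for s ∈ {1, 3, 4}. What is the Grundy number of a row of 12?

Grundy values for subtraction set {1, 3, 4}:
g(0) = mex{} = 0
g(1) = mex{0} = 1
g(2) = mex{1} = 0
g(3) = mex{0} = 1
g(4) = mex{0,1} = 2
g(5) = mex{0,1,2} = 3
g(6) = mex{0,1,3} = 2
g(7) = mex{1,2} = 0
g(8) = mex{0,2,3} = 1
g(9) = mex{1,2,3} = 0
g(10) = mex{0,2} = 1
g(11) = mex{0,1} = 2
g(12) = mex{0,1,2} = 3
So g(12) = 3.

3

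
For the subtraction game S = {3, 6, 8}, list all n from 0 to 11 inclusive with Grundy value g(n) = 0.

0, 1, 2, 11

Grundy values for subtraction set {3, 6, 8}:
g(0) = mex{} = 0
g(1) = mex{} = 0
g(2) = mex{} = 0
g(3) = mex{0} = 1
g(4) = mex{0} = 1
g(5) = mex{0} = 1
g(6) = mex{0,1} = 2
g(7) = mex{0,1} = 2
g(8) = mex{0,1} = 2
g(9) = mex{0,1,2} = 3
g(10) = mex{0,1,2} = 3
g(11) = mex{1,2} = 0
The P-positions (g = 0) in 0..11 are 0, 1, 2, 11.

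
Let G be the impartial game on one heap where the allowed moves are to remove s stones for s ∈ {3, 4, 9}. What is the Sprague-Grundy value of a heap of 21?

0

Compute g(0), g(1), … for moves {3, 4, 9}:
k:     0  1  2  3  4  5  6  7  8  9 10 11 12 13 14 15 16 17 18 19 20 21
g(k):  0  0  0  1  1  1  2  0  0  3  1  1  2  0  0  0  1  1  1  2  0  0
So g(21) = 0.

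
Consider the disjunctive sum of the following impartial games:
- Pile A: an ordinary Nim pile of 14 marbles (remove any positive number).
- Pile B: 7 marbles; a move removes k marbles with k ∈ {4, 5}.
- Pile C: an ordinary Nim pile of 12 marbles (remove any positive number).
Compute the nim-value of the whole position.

3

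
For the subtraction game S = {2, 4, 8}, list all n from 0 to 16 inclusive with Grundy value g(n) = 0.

Build the Grundy sequence with g(k) = mex{g(k−s) : s ∈ {2, 4, 8}, s ≤ k}:
k:     0  1  2  3  4  5  6  7  8  9 10 11 12 13 14 15 16
g(k):  0  0  1  1  2  2  0  0  1  1  2  2  0  0  1  1  2
The P-positions (g = 0) in 0..16 are 0, 1, 6, 7, 12, 13.

0, 1, 6, 7, 12, 13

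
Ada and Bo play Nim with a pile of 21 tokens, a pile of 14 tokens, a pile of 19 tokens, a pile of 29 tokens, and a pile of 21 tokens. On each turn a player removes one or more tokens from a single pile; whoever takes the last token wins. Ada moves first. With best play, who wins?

Bo wins

In binary:
  10101  (21)
  01110  (14)
  10011  (19)
  11101  (29)
  10101  (21)
  -----
  00000  (0)
The nim-sum is 0, so this is a P-position: the player to move is in a losing position under optimal play; Ada is about to move from it and so loses — Bo wins.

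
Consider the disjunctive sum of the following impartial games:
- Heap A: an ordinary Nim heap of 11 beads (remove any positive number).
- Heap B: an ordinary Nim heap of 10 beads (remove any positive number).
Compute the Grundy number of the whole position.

Heap A is a plain Nim heap of size 11, so its Grundy value is 11.
Heap B is a plain Nim heap of size 10, so its Grundy value is 10.
The value of a disjunctive sum is the nim-sum of the parts.
Combined value = 11 ⊕ 10 = 1.

1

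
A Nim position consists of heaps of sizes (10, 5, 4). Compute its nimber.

11

Nim-sum: 10 ⊕ 5 ⊕ 4 = 11.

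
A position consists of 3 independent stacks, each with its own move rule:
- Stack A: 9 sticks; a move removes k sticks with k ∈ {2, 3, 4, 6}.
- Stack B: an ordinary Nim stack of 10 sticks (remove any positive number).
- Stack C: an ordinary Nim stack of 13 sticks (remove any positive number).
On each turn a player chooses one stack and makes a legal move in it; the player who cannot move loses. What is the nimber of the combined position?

Grundy values for stack A (subtraction set {2, 3, 4, 6}):
k:     0  1  2  3  4  5  6  7  8  9
g(k):  0  0  1  1  2  2  3  3  0  0
So g(9) = 0.
Stack B is a plain Nim stack of size 10, so its Grundy value is 10.
Stack C is a plain Nim stack of size 13, so its Grundy value is 13.
The value of a disjunctive sum is the nim-sum of the parts.
Combined value = 0 ⊕ 10 ⊕ 13 = 7.

7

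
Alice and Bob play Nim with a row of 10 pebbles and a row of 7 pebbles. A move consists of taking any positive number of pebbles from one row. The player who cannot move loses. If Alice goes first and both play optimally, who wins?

Compute the nim-sum pairwise:
10 ^ 7 = 13
The nim-sum is 13 ≠ 0, so this is an N-position: the player to move can win; Alice has a winning move.

Alice wins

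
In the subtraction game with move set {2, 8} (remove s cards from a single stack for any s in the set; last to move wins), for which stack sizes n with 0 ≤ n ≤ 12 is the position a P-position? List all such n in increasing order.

0, 1, 4, 5, 10, 11

Grundy values for subtraction set {2, 8}:
k:     0  1  2  3  4  5  6  7  8  9 10 11 12
g(k):  0  0  1  1  0  0  1  1  2  2  0  0  1
The P-positions (g = 0) in 0..12 are 0, 1, 4, 5, 10, 11.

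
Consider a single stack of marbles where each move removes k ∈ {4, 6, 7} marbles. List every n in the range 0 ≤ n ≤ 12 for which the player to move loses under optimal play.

0, 1, 2, 3, 11, 12

Grundy values for subtraction set {4, 6, 7}:
k:     0  1  2  3  4  5  6  7  8  9 10 11 12
g(k):  0  0  0  0  1  1  1  1  2  2  2  0  0
The P-positions (g = 0) in 0..12 are 0, 1, 2, 3, 11, 12.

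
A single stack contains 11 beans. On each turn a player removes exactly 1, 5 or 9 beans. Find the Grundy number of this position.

1

Compute g(0), g(1), … for moves {1, 5, 9}:
g(0) = mex{} = 0
g(1) = mex{0} = 1
g(2) = mex{1} = 0
g(3) = mex{0} = 1
g(4) = mex{1} = 0
g(5) = mex{0} = 1
g(6) = mex{1} = 0
g(7) = mex{0} = 1
g(8) = mex{1} = 0
g(9) = mex{0} = 1
g(10) = mex{1} = 0
g(11) = mex{0} = 1
So g(11) = 1.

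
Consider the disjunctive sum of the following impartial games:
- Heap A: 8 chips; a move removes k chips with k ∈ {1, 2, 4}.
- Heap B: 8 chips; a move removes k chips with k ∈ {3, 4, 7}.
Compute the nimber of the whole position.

Grundy values for heap A (subtraction set {1, 2, 4}):
g(0) = mex{} = 0
g(1) = mex{0} = 1
g(2) = mex{0,1} = 2
g(3) = mex{1,2} = 0
g(4) = mex{0,2} = 1
g(5) = mex{0,1} = 2
g(6) = mex{1,2} = 0
g(7) = mex{0,2} = 1
g(8) = mex{0,1} = 2
So g(8) = 2.
Grundy values for heap B (subtraction set {3, 4, 7}):
g(0) = mex{} = 0
g(1) = mex{} = 0
g(2) = mex{} = 0
g(3) = mex{0} = 1
g(4) = mex{0} = 1
g(5) = mex{0} = 1
g(6) = mex{0,1} = 2
g(7) = mex{0,1} = 2
g(8) = mex{0,1} = 2
So g(8) = 2.
The value of a disjunctive sum is the nim-sum of the parts.
Combined value = 2 ⊕ 2 = 0.

0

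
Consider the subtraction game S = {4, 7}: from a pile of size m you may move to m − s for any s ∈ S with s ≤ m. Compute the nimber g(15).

1

Build the Grundy sequence with g(k) = mex{g(k−s) : s ∈ {4, 7}, s ≤ k}:
k:     0  1  2  3  4  5  6  7  8  9 10 11 12 13 14 15
g(k):  0  0  0  0  1  1  1  1  2  2  2  0  0  0  0  1
So g(15) = 1.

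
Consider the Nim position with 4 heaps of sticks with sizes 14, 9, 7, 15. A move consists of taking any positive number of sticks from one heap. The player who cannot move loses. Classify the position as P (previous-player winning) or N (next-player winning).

Compute the nim-sum pairwise:
14 XOR 9 = 7
7 XOR 7 = 0
0 XOR 15 = 15
The nim-sum is 15 ≠ 0, so this is an N-position: the player to move can win.

N-position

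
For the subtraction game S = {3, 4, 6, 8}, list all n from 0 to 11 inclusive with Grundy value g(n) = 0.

0, 1, 2, 11

Build the Grundy sequence with g(k) = mex{g(k−s) : s ∈ {3, 4, 6, 8}, s ≤ k}:
g(0) = mex{} = 0
g(1) = mex{} = 0
g(2) = mex{} = 0
g(3) = mex{0} = 1
g(4) = mex{0} = 1
g(5) = mex{0} = 1
g(6) = mex{0,1} = 2
g(7) = mex{0,1} = 2
g(8) = mex{0,1} = 2
g(9) = mex{0,1,2} = 3
g(10) = mex{0,1,2} = 3
g(11) = mex{1,2} = 0
The P-positions (g = 0) in 0..11 are 0, 1, 2, 11.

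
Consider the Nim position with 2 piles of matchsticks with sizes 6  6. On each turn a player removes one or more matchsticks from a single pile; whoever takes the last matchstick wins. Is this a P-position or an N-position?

Compute the nim-sum pairwise:
6 XOR 6 = 0
The nim-sum is 0, so this is a P-position: the player to move is in a losing position under optimal play.

P-position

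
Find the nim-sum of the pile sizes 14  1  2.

13

Compute the nim-sum pairwise:
14 ^ 1 = 15
15 ^ 2 = 13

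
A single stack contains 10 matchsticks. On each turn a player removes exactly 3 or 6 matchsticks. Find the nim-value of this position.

0

Grundy values for subtraction set {3, 6}:
g(0) = mex{} = 0
g(1) = mex{} = 0
g(2) = mex{} = 0
g(3) = mex{0} = 1
g(4) = mex{0} = 1
g(5) = mex{0} = 1
g(6) = mex{0,1} = 2
g(7) = mex{0,1} = 2
g(8) = mex{0,1} = 2
g(9) = mex{1,2} = 0
g(10) = mex{1,2} = 0
So g(10) = 0.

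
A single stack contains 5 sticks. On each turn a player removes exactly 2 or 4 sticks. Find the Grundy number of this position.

2

Compute g(0), g(1), … for moves {2, 4}:
k:     0  1  2  3  4  5
g(k):  0  0  1  1  2  2
So g(5) = 2.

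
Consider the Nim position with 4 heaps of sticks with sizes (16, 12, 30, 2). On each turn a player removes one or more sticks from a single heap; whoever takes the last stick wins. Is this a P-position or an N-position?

Nim-sum: 16 ⊕ 12 ⊕ 30 ⊕ 2 = 0.
The nim-sum is 0, so this is a P-position: the player to move is in a losing position under optimal play.

P-position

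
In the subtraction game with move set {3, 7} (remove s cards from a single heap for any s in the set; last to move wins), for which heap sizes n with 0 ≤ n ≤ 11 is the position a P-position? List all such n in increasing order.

0, 1, 2, 6, 10, 11

Compute g(0), g(1), … for moves {3, 7}:
g(0) = mex{} = 0
g(1) = mex{} = 0
g(2) = mex{} = 0
g(3) = mex{0} = 1
g(4) = mex{0} = 1
g(5) = mex{0} = 1
g(6) = mex{1} = 0
g(7) = mex{0,1} = 2
g(8) = mex{0,1} = 2
g(9) = mex{0} = 1
g(10) = mex{1,2} = 0
g(11) = mex{1,2} = 0
The P-positions (g = 0) in 0..11 are 0, 1, 2, 6, 10, 11.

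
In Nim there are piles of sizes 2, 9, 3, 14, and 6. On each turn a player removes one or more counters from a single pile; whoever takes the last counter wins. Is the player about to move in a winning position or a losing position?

Losing position

Compute the nim-sum pairwise:
2 ^ 9 = 11
11 ^ 3 = 8
8 ^ 14 = 6
6 ^ 6 = 0
The nim-sum is 0, so this is a P-position: the player to move is in a losing position under optimal play.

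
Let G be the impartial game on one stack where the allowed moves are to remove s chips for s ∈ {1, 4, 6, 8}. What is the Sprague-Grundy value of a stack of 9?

2

Build the Grundy sequence with g(k) = mex{g(k−s) : s ∈ {1, 4, 6, 8}, s ≤ k}:
k:     0  1  2  3  4  5  6  7  8  9
g(k):  0  1  0  1  2  0  1  0  1  2
So g(9) = 2.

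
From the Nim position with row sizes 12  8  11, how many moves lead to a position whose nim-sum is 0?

3

In binary:
  1100  (12)
  1000  (8)
  1011  (11)
  ----
  1111  (15)
The overall nim-sum is X = 15. A row of size p has a winning move iff p XOR X < p (reduce it to p XOR X).
  12: 12 XOR 15 = 3 < 12 — winning move (to 3).
  8: 8 XOR 15 = 7 < 8 — winning move (to 7).
  11: 11 XOR 15 = 4 < 11 — winning move (to 4).
That gives 3 winning moves.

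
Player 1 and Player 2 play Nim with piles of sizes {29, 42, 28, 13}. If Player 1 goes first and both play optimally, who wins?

Player 1 wins

Nim-sum: 29 ^ 42 ^ 28 ^ 13 = 38.
The nim-sum is 38 ≠ 0, so this is an N-position: the player to move can win; Player 1 has a winning move.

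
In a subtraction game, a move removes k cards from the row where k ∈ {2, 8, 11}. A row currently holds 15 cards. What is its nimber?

Grundy values for subtraction set {2, 8, 11}:
k:     0  1  2  3  4  5  6  7  8  9 10 11 12 13 14 15
g(k):  0  0  1  1  0  0  1  1  2  2  0  3  1  2  0  3
So g(15) = 3.

3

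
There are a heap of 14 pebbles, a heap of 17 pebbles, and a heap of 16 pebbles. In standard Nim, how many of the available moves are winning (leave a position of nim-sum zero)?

Nim-sum: 14 ⊕ 17 ⊕ 16 = 15.
The overall nim-sum is X = 15. A heap of size p has a winning move iff p XOR X < p (reduce it to p XOR X).
  14: 14 XOR 15 = 1 < 14 — winning move (to 1).
  17: 17 XOR 15 = 30 ≥ 17 — no move.
  16: 16 XOR 15 = 31 ≥ 16 — no move.
That gives 1 winning move.

1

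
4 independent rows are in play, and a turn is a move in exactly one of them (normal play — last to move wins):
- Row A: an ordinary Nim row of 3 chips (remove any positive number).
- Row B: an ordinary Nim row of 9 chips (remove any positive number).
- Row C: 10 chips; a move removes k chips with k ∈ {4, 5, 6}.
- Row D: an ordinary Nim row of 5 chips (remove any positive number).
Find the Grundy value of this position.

Row A is a plain Nim row of size 3, so its Grundy value is 3.
Row B is a plain Nim row of size 9, so its Grundy value is 9.
Grundy values for row C (subtraction set {4, 5, 6}):
g(0) = mex{} = 0
g(1) = mex{} = 0
g(2) = mex{} = 0
g(3) = mex{} = 0
g(4) = mex{0} = 1
g(5) = mex{0} = 1
g(6) = mex{0} = 1
g(7) = mex{0} = 1
g(8) = mex{0,1} = 2
g(9) = mex{0,1} = 2
g(10) = mex{1} = 0
So g(10) = 0.
Row D is a plain Nim row of size 5, so its Grundy value is 5.
The value of a disjunctive sum is the nim-sum of the parts.
Combined value = 3 XOR 9 XOR 0 XOR 5 = 15.

15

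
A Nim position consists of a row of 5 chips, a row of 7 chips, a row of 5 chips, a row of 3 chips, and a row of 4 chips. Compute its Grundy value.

0

Write each in binary and XOR column by column:
  101  (5)
  111  (7)
  101  (5)
  011  (3)
  100  (4)
  ---
  000  (0)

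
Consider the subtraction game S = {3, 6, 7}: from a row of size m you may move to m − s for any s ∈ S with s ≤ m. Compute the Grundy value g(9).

Build the Grundy sequence with g(k) = mex{g(k−s) : s ∈ {3, 6, 7}, s ≤ k}:
g(0) = mex{} = 0
g(1) = mex{} = 0
g(2) = mex{} = 0
g(3) = mex{0} = 1
g(4) = mex{0} = 1
g(5) = mex{0} = 1
g(6) = mex{0,1} = 2
g(7) = mex{0,1} = 2
g(8) = mex{0,1} = 2
g(9) = mex{0,1,2} = 3
So g(9) = 3.

3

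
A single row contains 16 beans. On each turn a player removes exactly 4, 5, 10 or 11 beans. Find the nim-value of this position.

0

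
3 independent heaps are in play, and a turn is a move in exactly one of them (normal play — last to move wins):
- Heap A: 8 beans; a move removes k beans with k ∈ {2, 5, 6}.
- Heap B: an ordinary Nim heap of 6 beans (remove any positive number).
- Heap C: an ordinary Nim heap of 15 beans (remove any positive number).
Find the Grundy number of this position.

9

Build the Grundy sequence for heap A with g(k) = mex{g(k−s) : s ∈ {2, 5, 6}, s ≤ k}:
g(0) = mex{} = 0
g(1) = mex{} = 0
g(2) = mex{0} = 1
g(3) = mex{0} = 1
g(4) = mex{1} = 0
g(5) = mex{0,1} = 2
g(6) = mex{0} = 1
g(7) = mex{0,1,2} = 3
g(8) = mex{1} = 0
So g(8) = 0.
Heap B is a plain Nim heap of size 6, so its Grundy value is 6.
Heap C is a plain Nim heap of size 15, so its Grundy value is 15.
The value of a disjunctive sum is the nim-sum of the parts.
Combined value = 0 ⊕ 6 ⊕ 15 = 9.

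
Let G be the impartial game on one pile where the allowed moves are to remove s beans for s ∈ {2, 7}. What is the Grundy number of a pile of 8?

Grundy values for subtraction set {2, 7}:
g(0) = mex{} = 0
g(1) = mex{} = 0
g(2) = mex{0} = 1
g(3) = mex{0} = 1
g(4) = mex{1} = 0
g(5) = mex{1} = 0
g(6) = mex{0} = 1
g(7) = mex{0} = 1
g(8) = mex{0,1} = 2
So g(8) = 2.

2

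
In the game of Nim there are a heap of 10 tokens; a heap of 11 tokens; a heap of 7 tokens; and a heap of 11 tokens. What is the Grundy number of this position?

13

Nim-sum: 10 ⊕ 11 ⊕ 7 ⊕ 11 = 13.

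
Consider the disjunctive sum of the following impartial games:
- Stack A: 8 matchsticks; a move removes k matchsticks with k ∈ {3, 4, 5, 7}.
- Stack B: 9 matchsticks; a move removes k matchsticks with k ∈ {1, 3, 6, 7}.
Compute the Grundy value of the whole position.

For stack A, compute g(0), g(1), … with moves {3, 4, 5, 7}:
g(0) = mex{} = 0
g(1) = mex{} = 0
g(2) = mex{} = 0
g(3) = mex{0} = 1
g(4) = mex{0} = 1
g(5) = mex{0} = 1
g(6) = mex{0,1} = 2
g(7) = mex{0,1} = 2
g(8) = mex{0,1} = 2
So g(8) = 2.
For stack B, compute g(0), g(1), … with moves {1, 3, 6, 7}:
g(0) = mex{} = 0
g(1) = mex{0} = 1
g(2) = mex{1} = 0
g(3) = mex{0} = 1
g(4) = mex{1} = 0
g(5) = mex{0} = 1
g(6) = mex{0,1} = 2
g(7) = mex{0,1,2} = 3
g(8) = mex{0,1,3} = 2
g(9) = mex{0,1,2} = 3
So g(9) = 3.
The value of a disjunctive sum is the nim-sum of the parts.
Combined value = 2 XOR 3 = 1.

1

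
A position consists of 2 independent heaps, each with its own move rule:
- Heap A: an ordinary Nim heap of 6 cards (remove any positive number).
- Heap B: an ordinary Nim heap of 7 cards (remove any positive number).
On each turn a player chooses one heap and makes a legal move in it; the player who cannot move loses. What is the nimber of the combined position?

Heap A is a plain Nim heap of size 6, so its Grundy value is 6.
Heap B is a plain Nim heap of size 7, so its Grundy value is 7.
By the Sprague-Grundy theorem, the Grundy value of a sum of independent games is the XOR of the component values.
Combined value = 6 XOR 7 = 1.

1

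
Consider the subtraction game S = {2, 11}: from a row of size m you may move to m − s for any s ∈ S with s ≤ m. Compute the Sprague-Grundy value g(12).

2

Build the Grundy sequence with g(k) = mex{g(k−s) : s ∈ {2, 11}, s ≤ k}:
g(0) = mex{} = 0
g(1) = mex{} = 0
g(2) = mex{0} = 1
g(3) = mex{0} = 1
g(4) = mex{1} = 0
g(5) = mex{1} = 0
g(6) = mex{0} = 1
g(7) = mex{0} = 1
g(8) = mex{1} = 0
g(9) = mex{1} = 0
g(10) = mex{0} = 1
g(11) = mex{0} = 1
g(12) = mex{0,1} = 2
So g(12) = 2.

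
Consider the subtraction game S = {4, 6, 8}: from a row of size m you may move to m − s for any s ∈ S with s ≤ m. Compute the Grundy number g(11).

Grundy values for subtraction set {4, 6, 8}:
g(0) = mex{} = 0
g(1) = mex{} = 0
g(2) = mex{} = 0
g(3) = mex{} = 0
g(4) = mex{0} = 1
g(5) = mex{0} = 1
g(6) = mex{0} = 1
g(7) = mex{0} = 1
g(8) = mex{0,1} = 2
g(9) = mex{0,1} = 2
g(10) = mex{0,1} = 2
g(11) = mex{0,1} = 2
So g(11) = 2.

2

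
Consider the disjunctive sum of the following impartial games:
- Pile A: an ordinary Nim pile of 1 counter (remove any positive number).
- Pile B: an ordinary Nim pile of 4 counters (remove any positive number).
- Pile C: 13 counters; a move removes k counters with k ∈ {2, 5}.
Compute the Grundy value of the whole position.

4

Pile A is a plain Nim pile of size 1, so its Grundy value is 1.
Pile B is a plain Nim pile of size 4, so its Grundy value is 4.
Build the Grundy sequence for pile C with g(k) = mex{g(k−s) : s ∈ {2, 5}, s ≤ k}:
k:     0  1  2  3  4  5  6  7  8  9 10 11 12 13
g(k):  0  0  1  1  0  2  1  0  0  1  1  0  2  1
So g(13) = 1.
By the Sprague-Grundy theorem, the Grundy value of a sum of independent games is the XOR of the component values.
Combined value = 1 ⊕ 4 ⊕ 1 = 4.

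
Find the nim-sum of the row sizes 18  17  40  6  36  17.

24

Write each in binary and XOR column by column:
  010010  (18)
  010001  (17)
  101000  (40)
  000110  (6)
  100100  (36)
  010001  (17)
  ------
  011000  (24)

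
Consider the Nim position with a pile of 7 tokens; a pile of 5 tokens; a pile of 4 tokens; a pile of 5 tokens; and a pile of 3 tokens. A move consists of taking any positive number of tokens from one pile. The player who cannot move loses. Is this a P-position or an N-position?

Nim-sum: 7 ^ 5 ^ 4 ^ 5 ^ 3 = 0.
The nim-sum is 0, so this is a P-position: the player to move is in a losing position under optimal play.

P-position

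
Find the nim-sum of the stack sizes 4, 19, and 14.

25

Write each in binary and XOR column by column:
  00100  (4)
  10011  (19)
  01110  (14)
  -----
  11001  (25)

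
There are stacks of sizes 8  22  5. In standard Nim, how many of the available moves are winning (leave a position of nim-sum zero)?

Nim-sum: 8 ^ 22 ^ 5 = 27.
The overall nim-sum is X = 27. A stack of size p has a winning move iff p XOR X < p (reduce it to p XOR X).
  8: 8 XOR 27 = 19 ≥ 8 — no move.
  22: 22 XOR 27 = 13 < 22 — winning move (to 13).
  5: 5 XOR 27 = 30 ≥ 5 — no move.
That gives 1 winning move.

1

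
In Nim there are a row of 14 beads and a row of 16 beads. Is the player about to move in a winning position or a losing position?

Compute the nim-sum pairwise:
14 XOR 16 = 30
The nim-sum is 30 ≠ 0, so this is an N-position: the player to move can win.

Winning position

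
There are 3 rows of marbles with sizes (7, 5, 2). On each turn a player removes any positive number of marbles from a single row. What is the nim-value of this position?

0

Write each in binary and XOR column by column:
  111  (7)
  101  (5)
  010  (2)
  ---
  000  (0)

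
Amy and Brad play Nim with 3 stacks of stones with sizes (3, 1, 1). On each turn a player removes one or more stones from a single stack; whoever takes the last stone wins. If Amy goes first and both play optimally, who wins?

Compute the nim-sum pairwise:
3 ⊕ 1 = 2
2 ⊕ 1 = 3
The nim-sum is 3 ≠ 0, so this is an N-position: the player to move can win; Amy has a winning move.

Amy wins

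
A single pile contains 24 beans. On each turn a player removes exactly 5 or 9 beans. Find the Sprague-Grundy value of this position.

Build the Grundy sequence with g(k) = mex{g(k−s) : s ∈ {5, 9}, s ≤ k}:
k:     0  1  2  3  4  5  6  7  8  9 10 11 12 13 14 15 16 17 18 19 20 21 22 23 24
g(k):  0  0  0  0  0  1  1  1  1  1  2  2  2  2  0  0  0  0  0  1  1  1  1  1  2
So g(24) = 2.

2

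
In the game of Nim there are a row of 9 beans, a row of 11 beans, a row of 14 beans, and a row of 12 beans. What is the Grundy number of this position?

0

In binary:
  1001  (9)
  1011  (11)
  1110  (14)
  1100  (12)
  ----
  0000  (0)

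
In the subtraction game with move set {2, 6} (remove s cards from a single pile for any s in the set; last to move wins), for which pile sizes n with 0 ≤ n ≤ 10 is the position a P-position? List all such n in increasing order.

0, 1, 4, 5, 8, 9

Build the Grundy sequence with g(k) = mex{g(k−s) : s ∈ {2, 6}, s ≤ k}:
g(0) = mex{} = 0
g(1) = mex{} = 0
g(2) = mex{0} = 1
g(3) = mex{0} = 1
g(4) = mex{1} = 0
g(5) = mex{1} = 0
g(6) = mex{0} = 1
g(7) = mex{0} = 1
g(8) = mex{1} = 0
g(9) = mex{1} = 0
g(10) = mex{0} = 1
The P-positions (g = 0) in 0..10 are 0, 1, 4, 5, 8, 9.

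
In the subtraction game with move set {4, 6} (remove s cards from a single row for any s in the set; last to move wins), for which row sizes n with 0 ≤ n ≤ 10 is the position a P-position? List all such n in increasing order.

0, 1, 2, 3, 10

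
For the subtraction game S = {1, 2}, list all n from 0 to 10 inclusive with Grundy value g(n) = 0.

0, 3, 6, 9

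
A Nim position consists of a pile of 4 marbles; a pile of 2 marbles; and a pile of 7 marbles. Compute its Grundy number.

1

Compute the nim-sum pairwise:
4 XOR 2 = 6
6 XOR 7 = 1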